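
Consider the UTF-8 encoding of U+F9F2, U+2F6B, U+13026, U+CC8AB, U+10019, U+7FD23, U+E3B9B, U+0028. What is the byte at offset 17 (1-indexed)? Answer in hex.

1-indexed offset 17 is 0-indexed offset 16.
U+F9F2 → 3-byte form EF A7 B2 at offsets 0–2.
U+2F6B → 3-byte form E2 BD AB at offsets 3–5.
U+13026 → 4-byte form F0 93 80 A6 at offsets 6–9.
U+CC8AB → 4-byte form F3 8C A2 AB at offsets 10–13.
U+10019 → 4-byte form F0 90 80 99 at offsets 14–17.
Offset 16 falls in char 5's range; it's byte 3 of F0 90 80 99 = 0x80.

0x80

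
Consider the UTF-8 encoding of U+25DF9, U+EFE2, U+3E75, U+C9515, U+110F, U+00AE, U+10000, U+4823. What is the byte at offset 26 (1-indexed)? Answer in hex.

1-indexed offset 26 is 0-indexed offset 25.
U+25DF9 → 4-byte form F0 A5 B7 B9 at offsets 0–3.
U+EFE2 → 3-byte form EE BF A2 at offsets 4–6.
U+3E75 → 3-byte form E3 B9 B5 at offsets 7–9.
U+C9515 → 4-byte form F3 89 94 95 at offsets 10–13.
U+110F → 3-byte form E1 84 8F at offsets 14–16.
U+00AE → 2-byte form C2 AE at offsets 17–18.
U+10000 → 4-byte form F0 90 80 80 at offsets 19–22.
U+4823 → 3-byte form E4 A0 A3 at offsets 23–25.
Offset 25 falls in char 8's range; it's byte 3 of E4 A0 A3 = 0xA3.

0xA3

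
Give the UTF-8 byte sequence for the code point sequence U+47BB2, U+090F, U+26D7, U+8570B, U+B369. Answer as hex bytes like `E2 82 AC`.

F1 87 AE B2 E0 A4 8F E2 9B 97 F2 85 9C 8B EB 8D A9

U+47BB2: 4-byte form → F1 87 AE B2.
U+090F: 3-byte form → E0 A4 8F.
U+26D7: 3-byte form → E2 9B 97.
U+8570B: 4-byte form → F2 85 9C 8B.
U+B369: 3-byte form → EB 8D A9.
Concatenated (17 bytes): F1 87 AE B2 E0 A4 8F E2 9B 97 F2 85 9C 8B EB 8D A9.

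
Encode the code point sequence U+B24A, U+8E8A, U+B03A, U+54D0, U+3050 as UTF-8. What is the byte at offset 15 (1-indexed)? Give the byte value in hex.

0x90

1-indexed offset 15 is 0-indexed offset 14.
U+B24A → 3-byte form EB 89 8A at offsets 0–2.
U+8E8A → 3-byte form E8 BA 8A at offsets 3–5.
U+B03A → 3-byte form EB 80 BA at offsets 6–8.
U+54D0 → 3-byte form E5 93 90 at offsets 9–11.
U+3050 → 3-byte form E3 81 90 at offsets 12–14.
Offset 14 falls in char 5's range; it's byte 3 of E3 81 90 = 0x90.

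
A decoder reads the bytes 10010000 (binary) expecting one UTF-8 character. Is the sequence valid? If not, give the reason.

invalid (continuation byte with no leading byte)

Byte 0x90 = 10010000 has the form 10xxxxxx — a continuation byte — but there is no preceding leading byte.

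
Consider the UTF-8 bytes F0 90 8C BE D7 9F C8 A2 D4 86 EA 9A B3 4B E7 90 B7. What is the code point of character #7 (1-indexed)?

U+7437

Offset 0: leading byte 0xF0 = 11110000 → 4-byte char #1 = F0 90 8C BE.
Offset 4: leading byte 0xD7 = 11010111 → 2-byte char #2 = D7 9F.
Offset 6: leading byte 0xC8 = 11001000 → 2-byte char #3 = C8 A2.
Offset 8: leading byte 0xD4 = 11010100 → 2-byte char #4 = D4 86.
Offset 10: leading byte 0xEA = 11101010 → 3-byte char #5 = EA 9A B3.
Offset 13: leading byte 0x4B = 01001011 → 1-byte char #6 = 4B.
Offset 14: leading byte 0xE7 = 11100111 → 3-byte char #7 = E7 90 B7.
Leading byte 0xE7 = 11100111 matches 1110xxxx → 3-byte sequence.
Byte 1: 0xE7 = 11100111, payload 0111 (4 bits).
Byte 2: 0x90 = 10010000 (10xxxxxx ✓), payload 010000.
Byte 3: 0xB7 = 10110111 (10xxxxxx ✓), payload 110111.
Concatenate: 0111010000110111 = 0x7437 (16 bits → U+7437).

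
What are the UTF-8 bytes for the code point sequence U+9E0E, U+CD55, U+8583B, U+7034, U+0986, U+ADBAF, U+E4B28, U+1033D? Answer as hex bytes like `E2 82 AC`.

U+9E0E: 3-byte form → E9 B8 8E.
U+CD55: 3-byte form → EC B5 95.
U+8583B: 4-byte form → F2 85 A0 BB.
U+7034: 3-byte form → E7 80 B4.
U+0986: 3-byte form → E0 A6 86.
U+ADBAF: 4-byte form → F2 AD AE AF.
U+E4B28: 4-byte form → F3 A4 AC A8.
U+1033D: 4-byte form → F0 90 8C BD.
Concatenated (28 bytes): E9 B8 8E EC B5 95 F2 85 A0 BB E7 80 B4 E0 A6 86 F2 AD AE AF F3 A4 AC A8 F0 90 8C BD.

E9 B8 8E EC B5 95 F2 85 A0 BB E7 80 B4 E0 A6 86 F2 AD AE AF F3 A4 AC A8 F0 90 8C BD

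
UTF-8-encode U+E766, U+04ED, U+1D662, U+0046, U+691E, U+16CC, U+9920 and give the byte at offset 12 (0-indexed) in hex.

U+E766 → 3-byte form EE 9D A6 at offsets 0–2.
U+04ED → 2-byte form D3 AD at offsets 3–4.
U+1D662 → 4-byte form F0 9D 99 A2 at offsets 5–8.
U+0046 → 1-byte form 46 at offsets 9–9.
U+691E → 3-byte form E6 A4 9E at offsets 10–12.
Offset 12 falls in char 5's range; it's byte 3 of E6 A4 9E = 0x9E.

0x9E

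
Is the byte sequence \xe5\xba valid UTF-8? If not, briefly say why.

Leading byte 0xE5 = 11100101 → 3-byte form, but only 2 bytes are present.

invalid (sequence truncated)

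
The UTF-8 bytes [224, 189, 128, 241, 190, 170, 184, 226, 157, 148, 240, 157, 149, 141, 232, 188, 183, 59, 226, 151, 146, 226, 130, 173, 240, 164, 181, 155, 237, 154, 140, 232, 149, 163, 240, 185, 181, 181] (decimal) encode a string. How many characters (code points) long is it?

Byte at offset 0: 0xE0 = 11100000 → 3-byte char (#1). Advance 3.
Byte at offset 3: 0xF1 = 11110001 → 4-byte char (#2). Advance 4.
Byte at offset 7: 0xE2 = 11100010 → 3-byte char (#3). Advance 3.
Byte at offset 10: 0xF0 = 11110000 → 4-byte char (#4). Advance 4.
Byte at offset 14: 0xE8 = 11101000 → 3-byte char (#5). Advance 3.
Byte at offset 17: 0x3B = 00111011 → 1-byte char (#6). Advance 1.
Byte at offset 18: 0xE2 = 11100010 → 3-byte char (#7). Advance 3.
Byte at offset 21: 0xE2 = 11100010 → 3-byte char (#8). Advance 3.
Byte at offset 24: 0xF0 = 11110000 → 4-byte char (#9). Advance 4.
Byte at offset 28: 0xED = 11101101 → 3-byte char (#10). Advance 3.
Byte at offset 31: 0xE8 = 11101000 → 3-byte char (#11). Advance 3.
Byte at offset 34: 0xF0 = 11110000 → 4-byte char (#12). Advance 4.
Reached end at offset 38 after 12 code points.

12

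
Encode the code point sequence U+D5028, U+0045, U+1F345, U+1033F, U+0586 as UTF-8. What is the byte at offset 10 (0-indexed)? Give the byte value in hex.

0x90

U+D5028 → 4-byte form F3 95 80 A8 at offsets 0–3.
U+0045 → 1-byte form 45 at offsets 4–4.
U+1F345 → 4-byte form F0 9F 8D 85 at offsets 5–8.
U+1033F → 4-byte form F0 90 8C BF at offsets 9–12.
Offset 10 falls in char 4's range; it's byte 2 of F0 90 8C BF = 0x90.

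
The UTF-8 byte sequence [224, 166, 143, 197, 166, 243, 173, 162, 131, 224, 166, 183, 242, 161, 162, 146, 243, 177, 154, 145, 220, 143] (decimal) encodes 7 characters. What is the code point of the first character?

Offset 0: leading byte 0xE0 = 11100000 → 3-byte char #1 = E0 A6 8F.
Leading byte 0xE0 = 11100000 matches 1110xxxx → 3-byte sequence.
Byte 1: 0xE0 = 11100000, payload 0000 (4 bits).
Byte 2: 0xA6 = 10100110 (10xxxxxx ✓), payload 100110.
Byte 3: 0x8F = 10001111 (10xxxxxx ✓), payload 001111.
Concatenate: 0000100110001111 = 0x98F (16 bits → U+098F).

U+098F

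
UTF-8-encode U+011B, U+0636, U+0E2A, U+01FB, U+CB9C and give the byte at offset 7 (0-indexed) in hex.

0xC7

U+011B → 2-byte form C4 9B at offsets 0–1.
U+0636 → 2-byte form D8 B6 at offsets 2–3.
U+0E2A → 3-byte form E0 B8 AA at offsets 4–6.
U+01FB → 2-byte form C7 BB at offsets 7–8.
Offset 7 falls in char 4's range; it's byte 1 of C7 BB = 0xC7.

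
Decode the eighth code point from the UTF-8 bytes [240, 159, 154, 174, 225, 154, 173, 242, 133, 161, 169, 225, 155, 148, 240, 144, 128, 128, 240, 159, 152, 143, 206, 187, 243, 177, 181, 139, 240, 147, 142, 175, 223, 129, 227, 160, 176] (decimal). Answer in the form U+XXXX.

U+F1D4B

Offset 0: leading byte 0xF0 = 11110000 → 4-byte char #1 = F0 9F 9A AE.
Offset 4: leading byte 0xE1 = 11100001 → 3-byte char #2 = E1 9A AD.
Offset 7: leading byte 0xF2 = 11110010 → 4-byte char #3 = F2 85 A1 A9.
Offset 11: leading byte 0xE1 = 11100001 → 3-byte char #4 = E1 9B 94.
Offset 14: leading byte 0xF0 = 11110000 → 4-byte char #5 = F0 90 80 80.
Offset 18: leading byte 0xF0 = 11110000 → 4-byte char #6 = F0 9F 98 8F.
Offset 22: leading byte 0xCE = 11001110 → 2-byte char #7 = CE BB.
Offset 24: leading byte 0xF3 = 11110011 → 4-byte char #8 = F3 B1 B5 8B.
Leading byte 0xF3 = 11110011 matches 11110xxx → 4-byte sequence.
Byte 1: 0xF3 = 11110011, payload 011 (3 bits).
Byte 2: 0xB1 = 10110001 (10xxxxxx ✓), payload 110001.
Byte 3: 0xB5 = 10110101 (10xxxxxx ✓), payload 110101.
Byte 4: 0x8B = 10001011 (10xxxxxx ✓), payload 001011.
Concatenate: 011110001110101001011 = 0xF1D4B (21 bits → U+F1D4B).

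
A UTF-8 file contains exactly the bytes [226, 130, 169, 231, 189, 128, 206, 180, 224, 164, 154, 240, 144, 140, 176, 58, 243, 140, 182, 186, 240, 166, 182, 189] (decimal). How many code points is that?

Byte at offset 0: 0xE2 = 11100010 → 3-byte char (#1). Advance 3.
Byte at offset 3: 0xE7 = 11100111 → 3-byte char (#2). Advance 3.
Byte at offset 6: 0xCE = 11001110 → 2-byte char (#3). Advance 2.
Byte at offset 8: 0xE0 = 11100000 → 3-byte char (#4). Advance 3.
Byte at offset 11: 0xF0 = 11110000 → 4-byte char (#5). Advance 4.
Byte at offset 15: 0x3A = 00111010 → 1-byte char (#6). Advance 1.
Byte at offset 16: 0xF3 = 11110011 → 4-byte char (#7). Advance 4.
Byte at offset 20: 0xF0 = 11110000 → 4-byte char (#8). Advance 4.
Reached end at offset 24 after 8 code points.

8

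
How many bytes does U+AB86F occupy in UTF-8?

4

U+AB86F = 0xAB86F. UTF-8 uses 1 byte below 0x80, 2 below 0x800, 3 below 0x10000, 4 up to 0x10FFFF. 0xAB86F is in U+10000–U+10FFFF → 4 bytes.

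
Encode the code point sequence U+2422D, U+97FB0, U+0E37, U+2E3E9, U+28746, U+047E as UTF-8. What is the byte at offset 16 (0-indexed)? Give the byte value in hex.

0xA8

U+2422D → 4-byte form F0 A4 88 AD at offsets 0–3.
U+97FB0 → 4-byte form F2 97 BE B0 at offsets 4–7.
U+0E37 → 3-byte form E0 B8 B7 at offsets 8–10.
U+2E3E9 → 4-byte form F0 AE 8F A9 at offsets 11–14.
U+28746 → 4-byte form F0 A8 9D 86 at offsets 15–18.
Offset 16 falls in char 5's range; it's byte 2 of F0 A8 9D 86 = 0xA8.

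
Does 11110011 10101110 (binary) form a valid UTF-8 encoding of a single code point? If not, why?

invalid (sequence truncated)

Leading byte 0xF3 = 11110011 → 4-byte form, but only 2 bytes are present.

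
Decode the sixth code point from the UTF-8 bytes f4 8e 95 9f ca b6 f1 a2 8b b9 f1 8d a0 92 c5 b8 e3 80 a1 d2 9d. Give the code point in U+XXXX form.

Offset 0: leading byte 0xF4 = 11110100 → 4-byte char #1 = F4 8E 95 9F.
Offset 4: leading byte 0xCA = 11001010 → 2-byte char #2 = CA B6.
Offset 6: leading byte 0xF1 = 11110001 → 4-byte char #3 = F1 A2 8B B9.
Offset 10: leading byte 0xF1 = 11110001 → 4-byte char #4 = F1 8D A0 92.
Offset 14: leading byte 0xC5 = 11000101 → 2-byte char #5 = C5 B8.
Offset 16: leading byte 0xE3 = 11100011 → 3-byte char #6 = E3 80 A1.
Leading byte 0xE3 = 11100011 matches 1110xxxx → 3-byte sequence.
Byte 1: 0xE3 = 11100011, payload 0011 (4 bits).
Byte 2: 0x80 = 10000000 (10xxxxxx ✓), payload 000000.
Byte 3: 0xA1 = 10100001 (10xxxxxx ✓), payload 100001.
Concatenate: 0011000000100001 = 0x3021 (16 bits → U+3021).

U+3021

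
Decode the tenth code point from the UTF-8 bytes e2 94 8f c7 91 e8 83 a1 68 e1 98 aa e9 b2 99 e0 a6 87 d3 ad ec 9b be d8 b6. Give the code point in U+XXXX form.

U+0636

Offset 0: leading byte 0xE2 = 11100010 → 3-byte char #1 = E2 94 8F.
Offset 3: leading byte 0xC7 = 11000111 → 2-byte char #2 = C7 91.
Offset 5: leading byte 0xE8 = 11101000 → 3-byte char #3 = E8 83 A1.
Offset 8: leading byte 0x68 = 01101000 → 1-byte char #4 = 68.
Offset 9: leading byte 0xE1 = 11100001 → 3-byte char #5 = E1 98 AA.
Offset 12: leading byte 0xE9 = 11101001 → 3-byte char #6 = E9 B2 99.
Offset 15: leading byte 0xE0 = 11100000 → 3-byte char #7 = E0 A6 87.
Offset 18: leading byte 0xD3 = 11010011 → 2-byte char #8 = D3 AD.
Offset 20: leading byte 0xEC = 11101100 → 3-byte char #9 = EC 9B BE.
Offset 23: leading byte 0xD8 = 11011000 → 2-byte char #10 = D8 B6.
Leading byte 0xD8 = 11011000 matches 110xxxxx → 2-byte sequence.
Byte 1: 0xD8 = 11011000, payload 11000 (5 bits).
Byte 2: 0xB6 = 10110110 (10xxxxxx ✓), payload 110110.
Concatenate: 11000110110 = 0x636 (11 bits → U+0636).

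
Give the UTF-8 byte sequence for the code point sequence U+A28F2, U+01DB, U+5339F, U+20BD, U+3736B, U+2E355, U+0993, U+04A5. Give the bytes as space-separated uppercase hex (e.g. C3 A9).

U+A28F2: 4-byte form → F2 A2 A3 B2.
U+01DB: 2-byte form → C7 9B.
U+5339F: 4-byte form → F1 93 8E 9F.
U+20BD: 3-byte form → E2 82 BD.
U+3736B: 4-byte form → F0 B7 8D AB.
U+2E355: 4-byte form → F0 AE 8D 95.
U+0993: 3-byte form → E0 A6 93.
U+04A5: 2-byte form → D2 A5.
Concatenated (26 bytes): F2 A2 A3 B2 C7 9B F1 93 8E 9F E2 82 BD F0 B7 8D AB F0 AE 8D 95 E0 A6 93 D2 A5.

F2 A2 A3 B2 C7 9B F1 93 8E 9F E2 82 BD F0 B7 8D AB F0 AE 8D 95 E0 A6 93 D2 A5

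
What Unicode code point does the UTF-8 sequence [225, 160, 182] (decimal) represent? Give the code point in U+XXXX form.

Leading byte 0xE1 = 11100001 matches 1110xxxx → 3-byte sequence.
Byte 1: 0xE1 = 11100001, payload 0001 (4 bits).
Byte 2: 0xA0 = 10100000 (10xxxxxx ✓), payload 100000.
Byte 3: 0xB6 = 10110110 (10xxxxxx ✓), payload 110110.
Concatenate: 0001100000110110 = 0x1836 (16 bits → U+1836).

U+1836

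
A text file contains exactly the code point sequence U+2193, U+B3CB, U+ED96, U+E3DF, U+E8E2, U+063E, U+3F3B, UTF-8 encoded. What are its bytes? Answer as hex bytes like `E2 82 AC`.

E2 86 93 EB 8F 8B EE B6 96 EE 8F 9F EE A3 A2 D8 BE E3 BC BB

U+2193: 3-byte form → E2 86 93.
U+B3CB: 3-byte form → EB 8F 8B.
U+ED96: 3-byte form → EE B6 96.
U+E3DF: 3-byte form → EE 8F 9F.
U+E8E2: 3-byte form → EE A3 A2.
U+063E: 2-byte form → D8 BE.
U+3F3B: 3-byte form → E3 BC BB.
Concatenated (20 bytes): E2 86 93 EB 8F 8B EE B6 96 EE 8F 9F EE A3 A2 D8 BE E3 BC BB.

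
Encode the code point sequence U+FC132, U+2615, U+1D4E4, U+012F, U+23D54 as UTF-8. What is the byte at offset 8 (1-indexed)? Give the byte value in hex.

0xF0

1-indexed offset 8 is 0-indexed offset 7.
U+FC132 → 4-byte form F3 BC 84 B2 at offsets 0–3.
U+2615 → 3-byte form E2 98 95 at offsets 4–6.
U+1D4E4 → 4-byte form F0 9D 93 A4 at offsets 7–10.
Offset 7 falls in char 3's range; it's byte 1 of F0 9D 93 A4 = 0xF0.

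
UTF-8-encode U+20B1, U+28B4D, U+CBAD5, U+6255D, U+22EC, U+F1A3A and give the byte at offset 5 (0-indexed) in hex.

U+20B1 → 3-byte form E2 82 B1 at offsets 0–2.
U+28B4D → 4-byte form F0 A8 AD 8D at offsets 3–6.
Offset 5 falls in char 2's range; it's byte 3 of F0 A8 AD 8D = 0xAD.

0xAD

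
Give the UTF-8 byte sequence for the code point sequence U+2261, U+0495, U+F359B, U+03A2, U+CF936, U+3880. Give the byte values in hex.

U+2261: 3-byte form → E2 89 A1.
U+0495: 2-byte form → D2 95.
U+F359B: 4-byte form → F3 B3 96 9B.
U+03A2: 2-byte form → CE A2.
U+CF936: 4-byte form → F3 8F A4 B6.
U+3880: 3-byte form → E3 A2 80.
Concatenated (18 bytes): E2 89 A1 D2 95 F3 B3 96 9B CE A2 F3 8F A4 B6 E3 A2 80.

E2 89 A1 D2 95 F3 B3 96 9B CE A2 F3 8F A4 B6 E3 A2 80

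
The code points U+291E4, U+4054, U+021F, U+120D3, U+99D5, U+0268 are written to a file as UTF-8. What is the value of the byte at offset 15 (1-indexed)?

1-indexed offset 15 is 0-indexed offset 14.
U+291E4 → 4-byte form F0 A9 87 A4 at offsets 0–3.
U+4054 → 3-byte form E4 81 94 at offsets 4–6.
U+021F → 2-byte form C8 9F at offsets 7–8.
U+120D3 → 4-byte form F0 92 83 93 at offsets 9–12.
U+99D5 → 3-byte form E9 A7 95 at offsets 13–15.
Offset 14 falls in char 5's range; it's byte 2 of E9 A7 95 = 0xA7.

0xA7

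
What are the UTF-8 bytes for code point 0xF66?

U+0F66 = 0xF66 = 3942 decimal. In range U+0800–U+FFFF → 3-byte form: 1110xxxx 10xxxxxx 10xxxxxx.
Binary (16 bits): 0000111101100110.
Split 4+6+6: 0000 | 111101 | 100110.
Byte 1: 11100000 = 0xE0.
Byte 2: 10111101 = 0xBD.
Byte 3: 10100110 = 0xA6.

E0 BD A6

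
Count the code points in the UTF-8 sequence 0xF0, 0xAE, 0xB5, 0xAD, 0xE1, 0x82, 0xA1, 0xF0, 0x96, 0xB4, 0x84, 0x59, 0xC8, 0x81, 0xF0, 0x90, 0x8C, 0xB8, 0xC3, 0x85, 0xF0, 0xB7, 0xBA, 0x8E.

8

Byte at offset 0: 0xF0 = 11110000 → 4-byte char (#1). Advance 4.
Byte at offset 4: 0xE1 = 11100001 → 3-byte char (#2). Advance 3.
Byte at offset 7: 0xF0 = 11110000 → 4-byte char (#3). Advance 4.
Byte at offset 11: 0x59 = 01011001 → 1-byte char (#4). Advance 1.
Byte at offset 12: 0xC8 = 11001000 → 2-byte char (#5). Advance 2.
Byte at offset 14: 0xF0 = 11110000 → 4-byte char (#6). Advance 4.
Byte at offset 18: 0xC3 = 11000011 → 2-byte char (#7). Advance 2.
Byte at offset 20: 0xF0 = 11110000 → 4-byte char (#8). Advance 4.
Reached end at offset 24 after 8 code points.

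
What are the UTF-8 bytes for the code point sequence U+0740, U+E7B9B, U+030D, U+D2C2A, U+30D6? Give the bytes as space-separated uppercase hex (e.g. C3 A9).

U+0740: 2-byte form → DD 80.
U+E7B9B: 4-byte form → F3 A7 AE 9B.
U+030D: 2-byte form → CC 8D.
U+D2C2A: 4-byte form → F3 92 B0 AA.
U+30D6: 3-byte form → E3 83 96.
Concatenated (15 bytes): DD 80 F3 A7 AE 9B CC 8D F3 92 B0 AA E3 83 96.

DD 80 F3 A7 AE 9B CC 8D F3 92 B0 AA E3 83 96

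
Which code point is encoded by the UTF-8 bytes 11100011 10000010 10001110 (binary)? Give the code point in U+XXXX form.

Leading byte 0xE3 = 11100011 matches 1110xxxx → 3-byte sequence.
Byte 1: 0xE3 = 11100011, payload 0011 (4 bits).
Byte 2: 0x82 = 10000010 (10xxxxxx ✓), payload 000010.
Byte 3: 0x8E = 10001110 (10xxxxxx ✓), payload 001110.
Concatenate: 0011000010001110 = 0x308E (16 bits → U+308E).

U+308E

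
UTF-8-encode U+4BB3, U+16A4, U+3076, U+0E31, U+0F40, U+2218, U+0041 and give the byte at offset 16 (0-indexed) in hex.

0x88

U+4BB3 → 3-byte form E4 AE B3 at offsets 0–2.
U+16A4 → 3-byte form E1 9A A4 at offsets 3–5.
U+3076 → 3-byte form E3 81 B6 at offsets 6–8.
U+0E31 → 3-byte form E0 B8 B1 at offsets 9–11.
U+0F40 → 3-byte form E0 BD 80 at offsets 12–14.
U+2218 → 3-byte form E2 88 98 at offsets 15–17.
Offset 16 falls in char 6's range; it's byte 2 of E2 88 98 = 0x88.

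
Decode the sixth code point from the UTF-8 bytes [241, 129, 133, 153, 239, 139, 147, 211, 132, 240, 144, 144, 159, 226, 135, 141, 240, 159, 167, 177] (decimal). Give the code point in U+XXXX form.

U+1F9F1

Offset 0: leading byte 0xF1 = 11110001 → 4-byte char #1 = F1 81 85 99.
Offset 4: leading byte 0xEF = 11101111 → 3-byte char #2 = EF 8B 93.
Offset 7: leading byte 0xD3 = 11010011 → 2-byte char #3 = D3 84.
Offset 9: leading byte 0xF0 = 11110000 → 4-byte char #4 = F0 90 90 9F.
Offset 13: leading byte 0xE2 = 11100010 → 3-byte char #5 = E2 87 8D.
Offset 16: leading byte 0xF0 = 11110000 → 4-byte char #6 = F0 9F A7 B1.
Leading byte 0xF0 = 11110000 matches 11110xxx → 4-byte sequence.
Byte 1: 0xF0 = 11110000, payload 000 (3 bits).
Byte 2: 0x9F = 10011111 (10xxxxxx ✓), payload 011111.
Byte 3: 0xA7 = 10100111 (10xxxxxx ✓), payload 100111.
Byte 4: 0xB1 = 10110001 (10xxxxxx ✓), payload 110001.
Concatenate: 000011111100111110001 = 0x1F9F1 (21 bits → U+1F9F1).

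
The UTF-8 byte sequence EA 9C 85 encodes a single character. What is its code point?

U+A705

Leading byte 0xEA = 11101010 matches 1110xxxx → 3-byte sequence.
Byte 1: 0xEA = 11101010, payload 1010 (4 bits).
Byte 2: 0x9C = 10011100 (10xxxxxx ✓), payload 011100.
Byte 3: 0x85 = 10000101 (10xxxxxx ✓), payload 000101.
Concatenate: 1010011100000101 = 0xA705 (16 bits → U+A705).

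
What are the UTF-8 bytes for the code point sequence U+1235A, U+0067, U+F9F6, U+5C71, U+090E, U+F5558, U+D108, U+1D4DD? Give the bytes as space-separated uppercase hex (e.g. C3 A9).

U+1235A: 4-byte form → F0 92 8D 9A.
U+0067: 1-byte form → 67.
U+F9F6: 3-byte form → EF A7 B6.
U+5C71: 3-byte form → E5 B1 B1.
U+090E: 3-byte form → E0 A4 8E.
U+F5558: 4-byte form → F3 B5 95 98.
U+D108: 3-byte form → ED 84 88.
U+1D4DD: 4-byte form → F0 9D 93 9D.
Concatenated (25 bytes): F0 92 8D 9A 67 EF A7 B6 E5 B1 B1 E0 A4 8E F3 B5 95 98 ED 84 88 F0 9D 93 9D.

F0 92 8D 9A 67 EF A7 B6 E5 B1 B1 E0 A4 8E F3 B5 95 98 ED 84 88 F0 9D 93 9D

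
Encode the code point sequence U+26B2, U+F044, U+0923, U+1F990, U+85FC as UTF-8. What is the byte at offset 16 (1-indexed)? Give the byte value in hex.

1-indexed offset 16 is 0-indexed offset 15.
U+26B2 → 3-byte form E2 9A B2 at offsets 0–2.
U+F044 → 3-byte form EF 81 84 at offsets 3–5.
U+0923 → 3-byte form E0 A4 A3 at offsets 6–8.
U+1F990 → 4-byte form F0 9F A6 90 at offsets 9–12.
U+85FC → 3-byte form E8 97 BC at offsets 13–15.
Offset 15 falls in char 5's range; it's byte 3 of E8 97 BC = 0xBC.

0xBC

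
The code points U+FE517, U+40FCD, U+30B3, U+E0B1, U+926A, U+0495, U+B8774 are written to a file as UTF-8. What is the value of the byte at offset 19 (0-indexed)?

0xF2

U+FE517 → 4-byte form F3 BE 94 97 at offsets 0–3.
U+40FCD → 4-byte form F1 80 BF 8D at offsets 4–7.
U+30B3 → 3-byte form E3 82 B3 at offsets 8–10.
U+E0B1 → 3-byte form EE 82 B1 at offsets 11–13.
U+926A → 3-byte form E9 89 AA at offsets 14–16.
U+0495 → 2-byte form D2 95 at offsets 17–18.
U+B8774 → 4-byte form F2 B8 9D B4 at offsets 19–22.
Offset 19 falls in char 7's range; it's byte 1 of F2 B8 9D B4 = 0xF2.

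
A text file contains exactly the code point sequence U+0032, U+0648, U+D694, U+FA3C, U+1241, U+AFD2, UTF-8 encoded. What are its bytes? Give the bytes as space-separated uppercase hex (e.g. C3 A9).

U+0032: 1-byte form → 32.
U+0648: 2-byte form → D9 88.
U+D694: 3-byte form → ED 9A 94.
U+FA3C: 3-byte form → EF A8 BC.
U+1241: 3-byte form → E1 89 81.
U+AFD2: 3-byte form → EA BF 92.
Concatenated (15 bytes): 32 D9 88 ED 9A 94 EF A8 BC E1 89 81 EA BF 92.

32 D9 88 ED 9A 94 EF A8 BC E1 89 81 EA BF 92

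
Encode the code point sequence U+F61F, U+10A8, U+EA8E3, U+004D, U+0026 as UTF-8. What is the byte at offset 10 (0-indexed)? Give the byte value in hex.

U+F61F → 3-byte form EF 98 9F at offsets 0–2.
U+10A8 → 3-byte form E1 82 A8 at offsets 3–5.
U+EA8E3 → 4-byte form F3 AA A3 A3 at offsets 6–9.
U+004D → 1-byte form 4D at offsets 10–10.
Offset 10 falls in char 4's range; it's byte 1 of 4D = 0x4D.

0x4D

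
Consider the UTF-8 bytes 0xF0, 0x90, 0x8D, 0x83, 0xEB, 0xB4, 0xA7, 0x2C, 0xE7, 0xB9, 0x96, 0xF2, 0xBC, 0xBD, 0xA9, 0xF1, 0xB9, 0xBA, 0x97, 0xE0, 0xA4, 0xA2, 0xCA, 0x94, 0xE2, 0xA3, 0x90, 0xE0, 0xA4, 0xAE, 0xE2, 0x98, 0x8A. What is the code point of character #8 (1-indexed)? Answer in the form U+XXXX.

U+0294

Offset 0: leading byte 0xF0 = 11110000 → 4-byte char #1 = F0 90 8D 83.
Offset 4: leading byte 0xEB = 11101011 → 3-byte char #2 = EB B4 A7.
Offset 7: leading byte 0x2C = 00101100 → 1-byte char #3 = 2C.
Offset 8: leading byte 0xE7 = 11100111 → 3-byte char #4 = E7 B9 96.
Offset 11: leading byte 0xF2 = 11110010 → 4-byte char #5 = F2 BC BD A9.
Offset 15: leading byte 0xF1 = 11110001 → 4-byte char #6 = F1 B9 BA 97.
Offset 19: leading byte 0xE0 = 11100000 → 3-byte char #7 = E0 A4 A2.
Offset 22: leading byte 0xCA = 11001010 → 2-byte char #8 = CA 94.
Leading byte 0xCA = 11001010 matches 110xxxxx → 2-byte sequence.
Byte 1: 0xCA = 11001010, payload 01010 (5 bits).
Byte 2: 0x94 = 10010100 (10xxxxxx ✓), payload 010100.
Concatenate: 01010010100 = 0x294 (11 bits → U+0294).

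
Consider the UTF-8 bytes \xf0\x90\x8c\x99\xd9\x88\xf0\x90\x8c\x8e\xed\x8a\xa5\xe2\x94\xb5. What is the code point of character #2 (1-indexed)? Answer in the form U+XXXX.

Offset 0: leading byte 0xF0 = 11110000 → 4-byte char #1 = F0 90 8C 99.
Offset 4: leading byte 0xD9 = 11011001 → 2-byte char #2 = D9 88.
Leading byte 0xD9 = 11011001 matches 110xxxxx → 2-byte sequence.
Byte 1: 0xD9 = 11011001, payload 11001 (5 bits).
Byte 2: 0x88 = 10001000 (10xxxxxx ✓), payload 001000.
Concatenate: 11001001000 = 0x648 (11 bits → U+0648).

U+0648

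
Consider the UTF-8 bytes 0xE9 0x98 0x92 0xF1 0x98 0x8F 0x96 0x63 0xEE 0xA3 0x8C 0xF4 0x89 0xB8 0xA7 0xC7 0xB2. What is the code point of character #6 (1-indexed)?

U+01F2

Offset 0: leading byte 0xE9 = 11101001 → 3-byte char #1 = E9 98 92.
Offset 3: leading byte 0xF1 = 11110001 → 4-byte char #2 = F1 98 8F 96.
Offset 7: leading byte 0x63 = 01100011 → 1-byte char #3 = 63.
Offset 8: leading byte 0xEE = 11101110 → 3-byte char #4 = EE A3 8C.
Offset 11: leading byte 0xF4 = 11110100 → 4-byte char #5 = F4 89 B8 A7.
Offset 15: leading byte 0xC7 = 11000111 → 2-byte char #6 = C7 B2.
Leading byte 0xC7 = 11000111 matches 110xxxxx → 2-byte sequence.
Byte 1: 0xC7 = 11000111, payload 00111 (5 bits).
Byte 2: 0xB2 = 10110010 (10xxxxxx ✓), payload 110010.
Concatenate: 00111110010 = 0x1F2 (11 bits → U+01F2).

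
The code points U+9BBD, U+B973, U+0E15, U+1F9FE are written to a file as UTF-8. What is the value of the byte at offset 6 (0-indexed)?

0xE0

U+9BBD → 3-byte form E9 AE BD at offsets 0–2.
U+B973 → 3-byte form EB A5 B3 at offsets 3–5.
U+0E15 → 3-byte form E0 B8 95 at offsets 6–8.
Offset 6 falls in char 3's range; it's byte 1 of E0 B8 95 = 0xE0.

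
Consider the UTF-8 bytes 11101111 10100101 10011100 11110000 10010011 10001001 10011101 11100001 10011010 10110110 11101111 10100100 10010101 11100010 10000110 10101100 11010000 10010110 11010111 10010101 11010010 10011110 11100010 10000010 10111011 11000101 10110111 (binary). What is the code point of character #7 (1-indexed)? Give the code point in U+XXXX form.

Offset 0: leading byte 0xEF = 11101111 → 3-byte char #1 = EF A5 9C.
Offset 3: leading byte 0xF0 = 11110000 → 4-byte char #2 = F0 93 89 9D.
Offset 7: leading byte 0xE1 = 11100001 → 3-byte char #3 = E1 9A B6.
Offset 10: leading byte 0xEF = 11101111 → 3-byte char #4 = EF A4 95.
Offset 13: leading byte 0xE2 = 11100010 → 3-byte char #5 = E2 86 AC.
Offset 16: leading byte 0xD0 = 11010000 → 2-byte char #6 = D0 96.
Offset 18: leading byte 0xD7 = 11010111 → 2-byte char #7 = D7 95.
Leading byte 0xD7 = 11010111 matches 110xxxxx → 2-byte sequence.
Byte 1: 0xD7 = 11010111, payload 10111 (5 bits).
Byte 2: 0x95 = 10010101 (10xxxxxx ✓), payload 010101.
Concatenate: 10111010101 = 0x5D5 (11 bits → U+05D5).

U+05D5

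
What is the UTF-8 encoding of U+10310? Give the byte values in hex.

U+10310 = 0x10310 = 66320 decimal. In range U+10000–U+10FFFF → 4-byte form: 11110xxx 10xxxxxx 10xxxxxx 10xxxxxx.
Binary (21 bits): 000010000001100010000.
Split 3+6+6+6: 000 | 010000 | 001100 | 010000.
Byte 1: 11110000 = 0xF0.
Byte 2: 10010000 = 0x90.
Byte 3: 10001100 = 0x8C.
Byte 4: 10010000 = 0x90.

F0 90 8C 90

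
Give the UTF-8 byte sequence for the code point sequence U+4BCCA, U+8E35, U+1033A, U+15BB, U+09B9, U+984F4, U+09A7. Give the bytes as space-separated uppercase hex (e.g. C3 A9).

F1 8B B3 8A E8 B8 B5 F0 90 8C BA E1 96 BB E0 A6 B9 F2 98 93 B4 E0 A6 A7

U+4BCCA: 4-byte form → F1 8B B3 8A.
U+8E35: 3-byte form → E8 B8 B5.
U+1033A: 4-byte form → F0 90 8C BA.
U+15BB: 3-byte form → E1 96 BB.
U+09B9: 3-byte form → E0 A6 B9.
U+984F4: 4-byte form → F2 98 93 B4.
U+09A7: 3-byte form → E0 A6 A7.
Concatenated (24 bytes): F1 8B B3 8A E8 B8 B5 F0 90 8C BA E1 96 BB E0 A6 B9 F2 98 93 B4 E0 A6 A7.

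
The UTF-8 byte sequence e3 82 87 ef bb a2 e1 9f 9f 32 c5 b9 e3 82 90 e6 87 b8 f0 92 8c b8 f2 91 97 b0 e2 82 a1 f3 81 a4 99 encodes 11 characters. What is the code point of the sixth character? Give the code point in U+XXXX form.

U+3090

Offset 0: leading byte 0xE3 = 11100011 → 3-byte char #1 = E3 82 87.
Offset 3: leading byte 0xEF = 11101111 → 3-byte char #2 = EF BB A2.
Offset 6: leading byte 0xE1 = 11100001 → 3-byte char #3 = E1 9F 9F.
Offset 9: leading byte 0x32 = 00110010 → 1-byte char #4 = 32.
Offset 10: leading byte 0xC5 = 11000101 → 2-byte char #5 = C5 B9.
Offset 12: leading byte 0xE3 = 11100011 → 3-byte char #6 = E3 82 90.
Leading byte 0xE3 = 11100011 matches 1110xxxx → 3-byte sequence.
Byte 1: 0xE3 = 11100011, payload 0011 (4 bits).
Byte 2: 0x82 = 10000010 (10xxxxxx ✓), payload 000010.
Byte 3: 0x90 = 10010000 (10xxxxxx ✓), payload 010000.
Concatenate: 0011000010010000 = 0x3090 (16 bits → U+3090).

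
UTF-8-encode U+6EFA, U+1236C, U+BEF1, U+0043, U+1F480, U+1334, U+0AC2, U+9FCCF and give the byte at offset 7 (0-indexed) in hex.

U+6EFA → 3-byte form E6 BB BA at offsets 0–2.
U+1236C → 4-byte form F0 92 8D AC at offsets 3–6.
U+BEF1 → 3-byte form EB BB B1 at offsets 7–9.
Offset 7 falls in char 3's range; it's byte 1 of EB BB B1 = 0xEB.

0xEB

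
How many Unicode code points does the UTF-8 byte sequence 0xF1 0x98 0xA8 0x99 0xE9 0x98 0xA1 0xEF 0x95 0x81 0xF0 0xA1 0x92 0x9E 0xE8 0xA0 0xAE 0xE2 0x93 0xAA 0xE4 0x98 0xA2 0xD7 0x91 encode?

Byte at offset 0: 0xF1 = 11110001 → 4-byte char (#1). Advance 4.
Byte at offset 4: 0xE9 = 11101001 → 3-byte char (#2). Advance 3.
Byte at offset 7: 0xEF = 11101111 → 3-byte char (#3). Advance 3.
Byte at offset 10: 0xF0 = 11110000 → 4-byte char (#4). Advance 4.
Byte at offset 14: 0xE8 = 11101000 → 3-byte char (#5). Advance 3.
Byte at offset 17: 0xE2 = 11100010 → 3-byte char (#6). Advance 3.
Byte at offset 20: 0xE4 = 11100100 → 3-byte char (#7). Advance 3.
Byte at offset 23: 0xD7 = 11010111 → 2-byte char (#8). Advance 2.
Reached end at offset 25 after 8 code points.

8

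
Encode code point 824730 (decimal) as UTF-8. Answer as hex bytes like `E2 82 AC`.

F3 89 96 9A

U+C959A = 0xC959A = 824730 decimal. In range U+10000–U+10FFFF → 4-byte form: 11110xxx 10xxxxxx 10xxxxxx 10xxxxxx.
Binary (21 bits): 011001001010110011010.
Split 3+6+6+6: 011 | 001001 | 010110 | 011010.
Byte 1: 11110011 = 0xF3.
Byte 2: 10001001 = 0x89.
Byte 3: 10010110 = 0x96.
Byte 4: 10011010 = 0x9A.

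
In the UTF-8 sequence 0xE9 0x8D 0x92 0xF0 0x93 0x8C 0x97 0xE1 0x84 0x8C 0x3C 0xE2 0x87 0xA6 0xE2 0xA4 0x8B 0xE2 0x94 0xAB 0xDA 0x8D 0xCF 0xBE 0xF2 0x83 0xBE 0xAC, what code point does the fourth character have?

Offset 0: leading byte 0xE9 = 11101001 → 3-byte char #1 = E9 8D 92.
Offset 3: leading byte 0xF0 = 11110000 → 4-byte char #2 = F0 93 8C 97.
Offset 7: leading byte 0xE1 = 11100001 → 3-byte char #3 = E1 84 8C.
Offset 10: leading byte 0x3C = 00111100 → 1-byte char #4 = 3C.
Leading byte 0x3C = 00111100 matches 0xxxxxxx → 1-byte sequence.
Byte 1: 0x3C = 00111100, payload 0111100 (7 bits).
Concatenate: 0111100 = 0x3C (7 bits → U+003C).

U+003C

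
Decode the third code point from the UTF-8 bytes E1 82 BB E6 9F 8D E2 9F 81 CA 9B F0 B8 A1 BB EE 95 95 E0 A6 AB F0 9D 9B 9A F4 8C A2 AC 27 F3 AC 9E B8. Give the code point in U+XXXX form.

Offset 0: leading byte 0xE1 = 11100001 → 3-byte char #1 = E1 82 BB.
Offset 3: leading byte 0xE6 = 11100110 → 3-byte char #2 = E6 9F 8D.
Offset 6: leading byte 0xE2 = 11100010 → 3-byte char #3 = E2 9F 81.
Leading byte 0xE2 = 11100010 matches 1110xxxx → 3-byte sequence.
Byte 1: 0xE2 = 11100010, payload 0010 (4 bits).
Byte 2: 0x9F = 10011111 (10xxxxxx ✓), payload 011111.
Byte 3: 0x81 = 10000001 (10xxxxxx ✓), payload 000001.
Concatenate: 0010011111000001 = 0x27C1 (16 bits → U+27C1).

U+27C1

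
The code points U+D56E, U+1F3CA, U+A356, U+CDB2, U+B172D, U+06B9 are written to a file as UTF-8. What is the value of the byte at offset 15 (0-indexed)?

0x9C

U+D56E → 3-byte form ED 95 AE at offsets 0–2.
U+1F3CA → 4-byte form F0 9F 8F 8A at offsets 3–6.
U+A356 → 3-byte form EA 8D 96 at offsets 7–9.
U+CDB2 → 3-byte form EC B6 B2 at offsets 10–12.
U+B172D → 4-byte form F2 B1 9C AD at offsets 13–16.
Offset 15 falls in char 5's range; it's byte 3 of F2 B1 9C AD = 0x9C.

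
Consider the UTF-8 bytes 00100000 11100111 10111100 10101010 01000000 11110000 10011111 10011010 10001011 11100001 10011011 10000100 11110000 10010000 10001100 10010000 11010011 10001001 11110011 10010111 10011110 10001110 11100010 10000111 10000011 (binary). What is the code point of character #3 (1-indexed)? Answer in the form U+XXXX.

U+0040

Offset 0: leading byte 0x20 = 00100000 → 1-byte char #1 = 20.
Offset 1: leading byte 0xE7 = 11100111 → 3-byte char #2 = E7 BC AA.
Offset 4: leading byte 0x40 = 01000000 → 1-byte char #3 = 40.
Leading byte 0x40 = 01000000 matches 0xxxxxxx → 1-byte sequence.
Byte 1: 0x40 = 01000000, payload 1000000 (7 bits).
Concatenate: 1000000 = 0x40 (7 bits → U+0040).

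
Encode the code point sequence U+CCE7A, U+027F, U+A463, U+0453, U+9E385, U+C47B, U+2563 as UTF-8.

F3 8C B9 BA C9 BF EA 91 A3 D1 93 F2 9E 8E 85 EC 91 BB E2 95 A3

U+CCE7A: 4-byte form → F3 8C B9 BA.
U+027F: 2-byte form → C9 BF.
U+A463: 3-byte form → EA 91 A3.
U+0453: 2-byte form → D1 93.
U+9E385: 4-byte form → F2 9E 8E 85.
U+C47B: 3-byte form → EC 91 BB.
U+2563: 3-byte form → E2 95 A3.
Concatenated (21 bytes): F3 8C B9 BA C9 BF EA 91 A3 D1 93 F2 9E 8E 85 EC 91 BB E2 95 A3.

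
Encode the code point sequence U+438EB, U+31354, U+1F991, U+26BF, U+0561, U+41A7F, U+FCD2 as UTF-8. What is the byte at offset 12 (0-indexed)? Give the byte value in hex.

U+438EB → 4-byte form F1 83 A3 AB at offsets 0–3.
U+31354 → 4-byte form F0 B1 8D 94 at offsets 4–7.
U+1F991 → 4-byte form F0 9F A6 91 at offsets 8–11.
U+26BF → 3-byte form E2 9A BF at offsets 12–14.
Offset 12 falls in char 4's range; it's byte 1 of E2 9A BF = 0xE2.

0xE2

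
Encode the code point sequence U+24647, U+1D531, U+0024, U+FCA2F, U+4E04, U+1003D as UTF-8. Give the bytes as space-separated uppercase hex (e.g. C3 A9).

F0 A4 99 87 F0 9D 94 B1 24 F3 BC A8 AF E4 B8 84 F0 90 80 BD

U+24647: 4-byte form → F0 A4 99 87.
U+1D531: 4-byte form → F0 9D 94 B1.
U+0024: 1-byte form → 24.
U+FCA2F: 4-byte form → F3 BC A8 AF.
U+4E04: 3-byte form → E4 B8 84.
U+1003D: 4-byte form → F0 90 80 BD.
Concatenated (20 bytes): F0 A4 99 87 F0 9D 94 B1 24 F3 BC A8 AF E4 B8 84 F0 90 80 BD.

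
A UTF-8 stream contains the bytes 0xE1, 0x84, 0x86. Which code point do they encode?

U+1106

Leading byte 0xE1 = 11100001 matches 1110xxxx → 3-byte sequence.
Byte 1: 0xE1 = 11100001, payload 0001 (4 bits).
Byte 2: 0x84 = 10000100 (10xxxxxx ✓), payload 000100.
Byte 3: 0x86 = 10000110 (10xxxxxx ✓), payload 000110.
Concatenate: 0001000100000110 = 0x1106 (16 bits → U+1106).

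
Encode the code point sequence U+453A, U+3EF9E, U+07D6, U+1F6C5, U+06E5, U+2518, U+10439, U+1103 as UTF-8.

U+453A: 3-byte form → E4 94 BA.
U+3EF9E: 4-byte form → F0 BE BE 9E.
U+07D6: 2-byte form → DF 96.
U+1F6C5: 4-byte form → F0 9F 9B 85.
U+06E5: 2-byte form → DB A5.
U+2518: 3-byte form → E2 94 98.
U+10439: 4-byte form → F0 90 90 B9.
U+1103: 3-byte form → E1 84 83.
Concatenated (25 bytes): E4 94 BA F0 BE BE 9E DF 96 F0 9F 9B 85 DB A5 E2 94 98 F0 90 90 B9 E1 84 83.

E4 94 BA F0 BE BE 9E DF 96 F0 9F 9B 85 DB A5 E2 94 98 F0 90 90 B9 E1 84 83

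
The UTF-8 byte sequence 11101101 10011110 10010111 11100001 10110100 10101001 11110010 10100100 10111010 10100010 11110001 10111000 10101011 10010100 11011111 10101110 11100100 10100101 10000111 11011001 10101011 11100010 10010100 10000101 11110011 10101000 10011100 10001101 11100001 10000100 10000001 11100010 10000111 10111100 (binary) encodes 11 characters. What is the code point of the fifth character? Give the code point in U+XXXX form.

U+07EE

Offset 0: leading byte 0xED = 11101101 → 3-byte char #1 = ED 9E 97.
Offset 3: leading byte 0xE1 = 11100001 → 3-byte char #2 = E1 B4 A9.
Offset 6: leading byte 0xF2 = 11110010 → 4-byte char #3 = F2 A4 BA A2.
Offset 10: leading byte 0xF1 = 11110001 → 4-byte char #4 = F1 B8 AB 94.
Offset 14: leading byte 0xDF = 11011111 → 2-byte char #5 = DF AE.
Leading byte 0xDF = 11011111 matches 110xxxxx → 2-byte sequence.
Byte 1: 0xDF = 11011111, payload 11111 (5 bits).
Byte 2: 0xAE = 10101110 (10xxxxxx ✓), payload 101110.
Concatenate: 11111101110 = 0x7EE (11 bits → U+07EE).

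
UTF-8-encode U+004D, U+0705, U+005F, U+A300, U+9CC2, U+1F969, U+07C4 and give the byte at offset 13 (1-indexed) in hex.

1-indexed offset 13 is 0-indexed offset 12.
U+004D → 1-byte form 4D at offsets 0–0.
U+0705 → 2-byte form DC 85 at offsets 1–2.
U+005F → 1-byte form 5F at offsets 3–3.
U+A300 → 3-byte form EA 8C 80 at offsets 4–6.
U+9CC2 → 3-byte form E9 B3 82 at offsets 7–9.
U+1F969 → 4-byte form F0 9F A5 A9 at offsets 10–13.
Offset 12 falls in char 6's range; it's byte 3 of F0 9F A5 A9 = 0xA5.

0xA5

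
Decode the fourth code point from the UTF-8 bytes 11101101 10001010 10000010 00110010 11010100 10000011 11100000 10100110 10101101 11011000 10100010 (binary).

Offset 0: leading byte 0xED = 11101101 → 3-byte char #1 = ED 8A 82.
Offset 3: leading byte 0x32 = 00110010 → 1-byte char #2 = 32.
Offset 4: leading byte 0xD4 = 11010100 → 2-byte char #3 = D4 83.
Offset 6: leading byte 0xE0 = 11100000 → 3-byte char #4 = E0 A6 AD.
Leading byte 0xE0 = 11100000 matches 1110xxxx → 3-byte sequence.
Byte 1: 0xE0 = 11100000, payload 0000 (4 bits).
Byte 2: 0xA6 = 10100110 (10xxxxxx ✓), payload 100110.
Byte 3: 0xAD = 10101101 (10xxxxxx ✓), payload 101101.
Concatenate: 0000100110101101 = 0x9AD (16 bits → U+09AD).

U+09AD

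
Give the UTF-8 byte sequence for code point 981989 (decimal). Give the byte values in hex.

F3 AF AF A5

U+EFBE5 = 0xEFBE5 = 981989 decimal. In range U+10000–U+10FFFF → 4-byte form: 11110xxx 10xxxxxx 10xxxxxx 10xxxxxx.
Binary (21 bits): 011101111101111100101.
Split 3+6+6+6: 011 | 101111 | 101111 | 100101.
Byte 1: 11110011 = 0xF3.
Byte 2: 10101111 = 0xAF.
Byte 3: 10101111 = 0xAF.
Byte 4: 10100101 = 0xA5.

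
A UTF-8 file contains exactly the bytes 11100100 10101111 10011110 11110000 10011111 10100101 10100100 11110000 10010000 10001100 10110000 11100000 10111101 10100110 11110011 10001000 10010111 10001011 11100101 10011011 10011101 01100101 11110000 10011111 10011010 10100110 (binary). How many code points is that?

Byte at offset 0: 0xE4 = 11100100 → 3-byte char (#1). Advance 3.
Byte at offset 3: 0xF0 = 11110000 → 4-byte char (#2). Advance 4.
Byte at offset 7: 0xF0 = 11110000 → 4-byte char (#3). Advance 4.
Byte at offset 11: 0xE0 = 11100000 → 3-byte char (#4). Advance 3.
Byte at offset 14: 0xF3 = 11110011 → 4-byte char (#5). Advance 4.
Byte at offset 18: 0xE5 = 11100101 → 3-byte char (#6). Advance 3.
Byte at offset 21: 0x65 = 01100101 → 1-byte char (#7). Advance 1.
Byte at offset 22: 0xF0 = 11110000 → 4-byte char (#8). Advance 4.
Reached end at offset 26 after 8 code points.

8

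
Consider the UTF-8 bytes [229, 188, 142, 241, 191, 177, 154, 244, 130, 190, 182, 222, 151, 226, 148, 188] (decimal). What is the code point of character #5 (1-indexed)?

U+253C

Offset 0: leading byte 0xE5 = 11100101 → 3-byte char #1 = E5 BC 8E.
Offset 3: leading byte 0xF1 = 11110001 → 4-byte char #2 = F1 BF B1 9A.
Offset 7: leading byte 0xF4 = 11110100 → 4-byte char #3 = F4 82 BE B6.
Offset 11: leading byte 0xDE = 11011110 → 2-byte char #4 = DE 97.
Offset 13: leading byte 0xE2 = 11100010 → 3-byte char #5 = E2 94 BC.
Leading byte 0xE2 = 11100010 matches 1110xxxx → 3-byte sequence.
Byte 1: 0xE2 = 11100010, payload 0010 (4 bits).
Byte 2: 0x94 = 10010100 (10xxxxxx ✓), payload 010100.
Byte 3: 0xBC = 10111100 (10xxxxxx ✓), payload 111100.
Concatenate: 0010010100111100 = 0x253C (16 bits → U+253C).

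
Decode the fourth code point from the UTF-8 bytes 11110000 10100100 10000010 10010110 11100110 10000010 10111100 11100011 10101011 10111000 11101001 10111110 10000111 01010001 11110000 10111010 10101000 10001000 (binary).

Offset 0: leading byte 0xF0 = 11110000 → 4-byte char #1 = F0 A4 82 96.
Offset 4: leading byte 0xE6 = 11100110 → 3-byte char #2 = E6 82 BC.
Offset 7: leading byte 0xE3 = 11100011 → 3-byte char #3 = E3 AB B8.
Offset 10: leading byte 0xE9 = 11101001 → 3-byte char #4 = E9 BE 87.
Leading byte 0xE9 = 11101001 matches 1110xxxx → 3-byte sequence.
Byte 1: 0xE9 = 11101001, payload 1001 (4 bits).
Byte 2: 0xBE = 10111110 (10xxxxxx ✓), payload 111110.
Byte 3: 0x87 = 10000111 (10xxxxxx ✓), payload 000111.
Concatenate: 1001111110000111 = 0x9F87 (16 bits → U+9F87).

U+9F87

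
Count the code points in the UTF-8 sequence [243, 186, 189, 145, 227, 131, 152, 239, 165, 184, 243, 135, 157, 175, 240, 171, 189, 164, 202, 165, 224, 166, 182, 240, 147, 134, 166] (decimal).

Byte at offset 0: 0xF3 = 11110011 → 4-byte char (#1). Advance 4.
Byte at offset 4: 0xE3 = 11100011 → 3-byte char (#2). Advance 3.
Byte at offset 7: 0xEF = 11101111 → 3-byte char (#3). Advance 3.
Byte at offset 10: 0xF3 = 11110011 → 4-byte char (#4). Advance 4.
Byte at offset 14: 0xF0 = 11110000 → 4-byte char (#5). Advance 4.
Byte at offset 18: 0xCA = 11001010 → 2-byte char (#6). Advance 2.
Byte at offset 20: 0xE0 = 11100000 → 3-byte char (#7). Advance 3.
Byte at offset 23: 0xF0 = 11110000 → 4-byte char (#8). Advance 4.
Reached end at offset 27 after 8 code points.

8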